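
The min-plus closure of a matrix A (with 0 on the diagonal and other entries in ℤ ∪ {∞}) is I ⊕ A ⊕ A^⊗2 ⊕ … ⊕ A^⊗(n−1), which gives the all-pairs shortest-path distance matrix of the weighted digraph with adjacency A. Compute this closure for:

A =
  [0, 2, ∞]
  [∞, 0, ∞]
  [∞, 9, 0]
Closure =
  [0, 2, ∞]
  [∞, 0, ∞]
  [∞, 9, 0]

This is the Floyd-Warshall all-pairs shortest-path computation. For each intermediate vertex k = 0, 1, …, 2, update dist[i][j] ← min(dist[i][j], dist[i][k] + dist[k][j]). The final matrix gives, for each (i, j), the minimum total weight of any directed path from i to j (possibly empty when i = j).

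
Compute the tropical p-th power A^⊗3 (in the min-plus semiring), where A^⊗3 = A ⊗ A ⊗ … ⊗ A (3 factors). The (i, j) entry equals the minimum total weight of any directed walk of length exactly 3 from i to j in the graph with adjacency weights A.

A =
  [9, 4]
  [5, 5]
A^⊗3 =
  [14, 13]
  [14, 14]

Each entry (A^⊗3)_ij equals the minimum over all length-3 walks i = v_0 → v_1 → … → v_3 = j of Σ_t A[v_t][v_{t+1}]. For example, for (i, j) = (0, 1) we minimise over 4 possible intermediate vertex sequences; the minimum is 13, attained along the walk 0 → 1 → 0 → 1.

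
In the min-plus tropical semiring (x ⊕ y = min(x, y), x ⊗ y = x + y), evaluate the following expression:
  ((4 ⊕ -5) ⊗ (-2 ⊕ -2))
((4 ⊕ -5) ⊗ (-2 ⊕ -2)) = -7

Expand innermost to outermost. Recall ⊕ takes the minimum of its arguments and ⊗ takes their sum. Working out the expression ((4 ⊕ -5) ⊗ (-2 ⊕ -2)) gives -7.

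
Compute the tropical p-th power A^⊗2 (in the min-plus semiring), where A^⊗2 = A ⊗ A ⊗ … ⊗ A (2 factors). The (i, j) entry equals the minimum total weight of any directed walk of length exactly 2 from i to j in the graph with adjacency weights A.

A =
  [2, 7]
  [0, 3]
A^⊗2 =
  [4, 9]
  [2, 6]

Each entry (A^⊗2)_ij equals the minimum over all length-2 walks i = v_0 → v_1 → … → v_2 = j of Σ_t A[v_t][v_{t+1}]. For example, for (i, j) = (0, 1) we minimise over 2 possible intermediate vertex sequences; the minimum is 9, attained along the walk 0 → 0 → 1.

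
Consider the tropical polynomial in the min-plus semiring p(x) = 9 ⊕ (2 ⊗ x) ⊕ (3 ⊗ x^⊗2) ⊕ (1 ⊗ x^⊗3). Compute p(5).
p(5) = 7

A tropical monomial a ⊗ x^⊗i evaluates to a + i · x. Evaluating each term at x = 5:
  Term 0 contributes 9 + 0 · 5 = 9
  Term 1 contributes 2 + 1 · 5 = 7
  Term 2 contributes 3 + 2 · 5 = 13
  Term 3 contributes 1 + 3 · 5 = 16
p(5) = ⊕ of these = min[9, 7, 13, 16] = 7.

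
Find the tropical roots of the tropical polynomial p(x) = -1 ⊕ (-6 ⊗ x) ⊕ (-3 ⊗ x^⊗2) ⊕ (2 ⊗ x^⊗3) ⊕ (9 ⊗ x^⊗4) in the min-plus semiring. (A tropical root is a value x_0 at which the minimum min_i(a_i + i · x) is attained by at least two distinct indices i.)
Roots: {-7, -5, -3, 5}

Each tropical root is a break point of the lower envelope of the lines y = a_i + i · x (there are 5 lines, with slopes 0, 1, ..., 4). Only the lines that attain the minimum somewhere contribute to roots; other lines are dominated. Here the surviving (envelope) indices are i = 4, i = 3, i = 2, i = 1, i = 0.
Intersections between consecutive envelope lines give the roots: for adjacent envelope indices i < j the intersection is x = (a_i − a_j) / (j − i). Reading off the sorted break points: {-7, -5, -3, 5}.
Verification: at each break x_0, at least two indices attain the minimum of min_i(a_i + i · x_0).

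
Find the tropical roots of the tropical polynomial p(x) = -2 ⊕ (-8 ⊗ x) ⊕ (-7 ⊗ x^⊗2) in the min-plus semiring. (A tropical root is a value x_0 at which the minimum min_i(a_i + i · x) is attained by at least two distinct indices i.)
Roots: {-1, 6}

Each tropical root is a break point of the lower envelope of the lines y = a_i + i · x (there are 3 lines, with slopes 0, 1, ..., 2). Only the lines that attain the minimum somewhere contribute to roots; other lines are dominated. Here the surviving (envelope) indices are i = 2, i = 1, i = 0.
Intersections between consecutive envelope lines give the roots: for adjacent envelope indices i < j the intersection is x = (a_i − a_j) / (j − i). Reading off the sorted break points: {-1, 6}.
Verification: at each break x_0, at least two indices attain the minimum of min_i(a_i + i · x_0).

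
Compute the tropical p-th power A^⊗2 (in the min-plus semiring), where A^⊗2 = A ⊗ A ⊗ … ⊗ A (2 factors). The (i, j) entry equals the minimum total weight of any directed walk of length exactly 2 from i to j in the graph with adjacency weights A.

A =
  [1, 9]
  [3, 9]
A^⊗2 =
  [2, 10]
  [4, 12]

Each entry (A^⊗2)_ij equals the minimum over all length-2 walks i = v_0 → v_1 → … → v_2 = j of Σ_t A[v_t][v_{t+1}]. For example, for (i, j) = (0, 1) we minimise over 2 possible intermediate vertex sequences; the minimum is 10, attained along the walk 0 → 0 → 1.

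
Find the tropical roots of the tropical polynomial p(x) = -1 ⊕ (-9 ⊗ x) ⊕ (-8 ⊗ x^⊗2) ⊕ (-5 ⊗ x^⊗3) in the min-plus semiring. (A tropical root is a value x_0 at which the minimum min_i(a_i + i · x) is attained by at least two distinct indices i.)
Roots: {-3, -1, 8}

Each tropical root is a break point of the lower envelope of the lines y = a_i + i · x (there are 4 lines, with slopes 0, 1, ..., 3). Only the lines that attain the minimum somewhere contribute to roots; other lines are dominated. Here the surviving (envelope) indices are i = 3, i = 2, i = 1, i = 0.
Intersections between consecutive envelope lines give the roots: for adjacent envelope indices i < j the intersection is x = (a_i − a_j) / (j − i). Reading off the sorted break points: {-3, -1, 8}.
Verification: at each break x_0, at least two indices attain the minimum of min_i(a_i + i · x_0).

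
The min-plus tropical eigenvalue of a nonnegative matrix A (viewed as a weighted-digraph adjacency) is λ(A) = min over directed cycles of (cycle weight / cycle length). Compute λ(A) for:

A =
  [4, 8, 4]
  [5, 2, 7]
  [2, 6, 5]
λ(A) = 2

Enumerate directed cycles and compute their means (weight / length). Sample:
  cycle 0 → 0: weight = 4, length = 1, mean = 4/1 ≈ 4.000
  cycle 1 → 1: weight = 2, length = 1, mean = 2/1 ≈ 2.000
  cycle 2 → 2: weight = 5, length = 1, mean = 5/1 ≈ 5.000
  cycle 0 → 1 → 0: weight = 13, length = 2, mean = 13/2 ≈ 6.500
  cycle 0 → 2 → 0: weight = 6, length = 2, mean = 6/2 ≈ 3.000
  cycle 1 → 0 → 1: weight = 13, length = 2, mean = 13/2 ≈ 6.500
Minimum mean = 2.000, attained e.g. along the cycle 1 → 1 with weight 2 and length 1. So λ(A) = 2/1 = 2.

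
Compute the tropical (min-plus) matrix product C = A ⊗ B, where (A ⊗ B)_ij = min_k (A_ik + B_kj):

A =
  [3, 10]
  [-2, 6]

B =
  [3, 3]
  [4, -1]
A ⊗ B =
  [6, 6]
  [1, 1]

Apply the min-plus product entry-by-entry:
  C[0][0] = min over k of (A[0][0] + B[0][0] = 3 + 3 = 6, A[0][1] + B[1][0] = 10 + 4 = 14) = 6 (attained at k = 0)
  C[0][1] = min over k of (A[0][0] + B[0][1] = 3 + 3 = 6, A[0][1] + B[1][1] = 10 + -1 = 9) = 6 (attained at k = 0)
  C[1][0] = min over k of (A[1][0] + B[0][0] = -2 + 3 = 1, A[1][1] + B[1][0] = 6 + 4 = 10) = 1 (attained at k = 0)
  C[1][1] = min over k of (A[1][0] + B[0][1] = -2 + 3 = 1, A[1][1] + B[1][1] = 6 + -1 = 5) = 1 (attained at k = 0)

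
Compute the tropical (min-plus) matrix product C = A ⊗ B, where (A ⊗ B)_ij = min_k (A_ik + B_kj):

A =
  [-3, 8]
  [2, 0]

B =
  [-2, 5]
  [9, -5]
A ⊗ B =
  [-5, 2]
  [0, -5]

Apply the min-plus product entry-by-entry:
  C[0][0] = min over k of (A[0][0] + B[0][0] = -3 + -2 = -5, A[0][1] + B[1][0] = 8 + 9 = 17) = -5 (attained at k = 0)
  C[0][1] = min over k of (A[0][0] + B[0][1] = -3 + 5 = 2, A[0][1] + B[1][1] = 8 + -5 = 3) = 2 (attained at k = 0)
  C[1][0] = min over k of (A[1][0] + B[0][0] = 2 + -2 = 0, A[1][1] + B[1][0] = 0 + 9 = 9) = 0 (attained at k = 0)
  C[1][1] = min over k of (A[1][0] + B[0][1] = 2 + 5 = 7, A[1][1] + B[1][1] = 0 + -5 = -5) = -5 (attained at k = 1)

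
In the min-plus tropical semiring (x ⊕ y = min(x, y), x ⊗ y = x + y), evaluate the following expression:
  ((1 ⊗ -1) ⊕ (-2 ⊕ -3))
((1 ⊗ -1) ⊕ (-2 ⊕ -3)) = -3

Expand innermost to outermost. Recall ⊕ takes the minimum of its arguments and ⊗ takes their sum. Working out the expression ((1 ⊗ -1) ⊕ (-2 ⊕ -3)) gives -3.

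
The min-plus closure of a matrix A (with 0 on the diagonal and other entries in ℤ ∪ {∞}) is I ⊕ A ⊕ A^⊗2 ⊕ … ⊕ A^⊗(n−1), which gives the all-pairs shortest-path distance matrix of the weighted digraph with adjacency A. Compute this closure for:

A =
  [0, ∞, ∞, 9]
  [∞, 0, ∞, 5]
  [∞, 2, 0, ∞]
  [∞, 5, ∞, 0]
Closure =
  [0, 14, ∞, 9]
  [∞, 0, ∞, 5]
  [∞, 2, 0, 7]
  [∞, 5, ∞, 0]

This is the Floyd-Warshall all-pairs shortest-path computation. For each intermediate vertex k = 0, 1, …, 3, update dist[i][j] ← min(dist[i][j], dist[i][k] + dist[k][j]). The final matrix gives, for each (i, j), the minimum total weight of any directed path from i to j (possibly empty when i = j).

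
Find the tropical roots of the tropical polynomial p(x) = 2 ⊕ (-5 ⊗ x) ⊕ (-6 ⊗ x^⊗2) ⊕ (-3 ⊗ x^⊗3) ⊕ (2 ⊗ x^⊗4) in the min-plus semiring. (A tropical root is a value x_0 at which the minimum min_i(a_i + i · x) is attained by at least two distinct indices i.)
Roots: {-5, -3, 1, 7}

Each tropical root is a break point of the lower envelope of the lines y = a_i + i · x (there are 5 lines, with slopes 0, 1, ..., 4). Only the lines that attain the minimum somewhere contribute to roots; other lines are dominated. Here the surviving (envelope) indices are i = 4, i = 3, i = 2, i = 1, i = 0.
Intersections between consecutive envelope lines give the roots: for adjacent envelope indices i < j the intersection is x = (a_i − a_j) / (j − i). Reading off the sorted break points: {-5, -3, 1, 7}.
Verification: at each break x_0, at least two indices attain the minimum of min_i(a_i + i · x_0).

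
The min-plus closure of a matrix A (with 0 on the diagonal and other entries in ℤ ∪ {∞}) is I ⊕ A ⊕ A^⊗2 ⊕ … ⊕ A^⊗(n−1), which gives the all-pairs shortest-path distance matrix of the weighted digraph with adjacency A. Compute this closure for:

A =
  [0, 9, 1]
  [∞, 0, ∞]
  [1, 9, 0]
Closure =
  [0, 9, 1]
  [∞, 0, ∞]
  [1, 9, 0]

This is the Floyd-Warshall all-pairs shortest-path computation. For each intermediate vertex k = 0, 1, …, 2, update dist[i][j] ← min(dist[i][j], dist[i][k] + dist[k][j]). The final matrix gives, for each (i, j), the minimum total weight of any directed path from i to j (possibly empty when i = j).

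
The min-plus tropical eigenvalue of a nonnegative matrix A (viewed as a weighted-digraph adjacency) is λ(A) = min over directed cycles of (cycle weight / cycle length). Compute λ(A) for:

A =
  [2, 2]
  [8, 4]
λ(A) = 2

Enumerate directed cycles and compute their means (weight / length). Sample:
  cycle 0 → 0: weight = 2, length = 1, mean = 2/1 ≈ 2.000
  cycle 1 → 1: weight = 4, length = 1, mean = 4/1 ≈ 4.000
  cycle 0 → 1 → 0: weight = 10, length = 2, mean = 10/2 ≈ 5.000
  cycle 1 → 0 → 1: weight = 10, length = 2, mean = 10/2 ≈ 5.000
Minimum mean = 2.000, attained e.g. along the cycle 0 → 0 with weight 2 and length 1. So λ(A) = 2/1 = 2.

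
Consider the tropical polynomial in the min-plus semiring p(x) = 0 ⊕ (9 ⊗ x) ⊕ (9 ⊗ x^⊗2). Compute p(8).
p(8) = 0

A tropical monomial a ⊗ x^⊗i evaluates to a + i · x. Evaluating each term at x = 8:
  Term 0 contributes 0 + 0 · 8 = 0
  Term 1 contributes 9 + 1 · 8 = 17
  Term 2 contributes 9 + 2 · 8 = 25
p(8) = ⊕ of these = min[0, 17, 25] = 0.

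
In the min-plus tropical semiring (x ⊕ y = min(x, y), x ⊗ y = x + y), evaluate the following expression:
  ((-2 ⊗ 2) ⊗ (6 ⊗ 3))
((-2 ⊗ 2) ⊗ (6 ⊗ 3)) = 9

Expand innermost to outermost. Recall ⊕ takes the minimum of its arguments and ⊗ takes their sum. Working out the expression ((-2 ⊗ 2) ⊗ (6 ⊗ 3)) gives 9.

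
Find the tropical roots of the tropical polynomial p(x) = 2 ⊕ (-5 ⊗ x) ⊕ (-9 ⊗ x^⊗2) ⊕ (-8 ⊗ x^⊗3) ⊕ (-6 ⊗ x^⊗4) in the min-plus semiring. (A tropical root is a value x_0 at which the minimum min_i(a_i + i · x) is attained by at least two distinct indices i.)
Roots: {-2, -1, 4, 7}

Each tropical root is a break point of the lower envelope of the lines y = a_i + i · x (there are 5 lines, with slopes 0, 1, ..., 4). Only the lines that attain the minimum somewhere contribute to roots; other lines are dominated. Here the surviving (envelope) indices are i = 4, i = 3, i = 2, i = 1, i = 0.
Intersections between consecutive envelope lines give the roots: for adjacent envelope indices i < j the intersection is x = (a_i − a_j) / (j − i). Reading off the sorted break points: {-2, -1, 4, 7}.
Verification: at each break x_0, at least two indices attain the minimum of min_i(a_i + i · x_0).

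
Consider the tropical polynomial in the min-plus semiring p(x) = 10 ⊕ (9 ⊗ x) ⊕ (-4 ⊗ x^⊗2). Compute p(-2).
p(-2) = -8

A tropical monomial a ⊗ x^⊗i evaluates to a + i · x. Evaluating each term at x = -2:
  Term 0 contributes 10 + 0 · -2 = 10
  Term 1 contributes 9 + 1 · -2 = 7
  Term 2 contributes -4 + 2 · -2 = -8
p(-2) = ⊕ of these = min[10, 7, -8] = -8.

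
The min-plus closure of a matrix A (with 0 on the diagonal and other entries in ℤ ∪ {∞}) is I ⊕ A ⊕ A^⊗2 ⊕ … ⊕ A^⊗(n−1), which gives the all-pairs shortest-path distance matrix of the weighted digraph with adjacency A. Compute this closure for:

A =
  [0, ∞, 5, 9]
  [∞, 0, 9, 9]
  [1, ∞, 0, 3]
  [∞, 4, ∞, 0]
Closure =
  [0, 12, 5, 8]
  [10, 0, 9, 9]
  [1, 7, 0, 3]
  [14, 4, 13, 0]

This is the Floyd-Warshall all-pairs shortest-path computation. For each intermediate vertex k = 0, 1, …, 3, update dist[i][j] ← min(dist[i][j], dist[i][k] + dist[k][j]). The final matrix gives, for each (i, j), the minimum total weight of any directed path from i to j (possibly empty when i = j).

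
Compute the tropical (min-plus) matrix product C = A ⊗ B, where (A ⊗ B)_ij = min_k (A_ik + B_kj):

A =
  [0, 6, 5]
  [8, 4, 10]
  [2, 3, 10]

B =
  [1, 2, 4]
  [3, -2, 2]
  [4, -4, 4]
A ⊗ B =
  [1, 1, 4]
  [7, 2, 6]
  [3, 1, 5]

Apply the min-plus product entry-by-entry:
  C[0][0] = min over k of (A[0][0] + B[0][0] = 0 + 1 = 1, A[0][1] + B[1][0] = 6 + 3 = 9, A[0][2] + B[2][0] = 5 + 4 = 9) = 1 (attained at k = 0)
  C[0][1] = min over k of (A[0][0] + B[0][1] = 0 + 2 = 2, A[0][1] + B[1][1] = 6 + -2 = 4, A[0][2] + B[2][1] = 5 + -4 = 1) = 1 (attained at k = 2)
  C[0][2] = min over k of (A[0][0] + B[0][2] = 0 + 4 = 4, A[0][1] + B[1][2] = 6 + 2 = 8, A[0][2] + B[2][2] = 5 + 4 = 9) = 4 (attained at k = 0)
  C[1][0] = min over k of (A[1][0] + B[0][0] = 8 + 1 = 9, A[1][1] + B[1][0] = 4 + 3 = 7, A[1][2] + B[2][0] = 10 + 4 = 14) = 7 (attained at k = 1)
  C[1][1] = min over k of (A[1][0] + B[0][1] = 8 + 2 = 10, A[1][1] + B[1][1] = 4 + -2 = 2, A[1][2] + B[2][1] = 10 + -4 = 6) = 2 (attained at k = 1)
  C[1][2] = min over k of (A[1][0] + B[0][2] = 8 + 4 = 12, A[1][1] + B[1][2] = 4 + 2 = 6, A[1][2] + B[2][2] = 10 + 4 = 14) = 6 (attained at k = 1)
  C[2][0] = min over k of (A[2][0] + B[0][0] = 2 + 1 = 3, A[2][1] + B[1][0] = 3 + 3 = 6, A[2][2] + B[2][0] = 10 + 4 = 14) = 3 (attained at k = 0)
  C[2][1] = min over k of (A[2][0] + B[0][1] = 2 + 2 = 4, A[2][1] + B[1][1] = 3 + -2 = 1, A[2][2] + B[2][1] = 10 + -4 = 6) = 1 (attained at k = 1)
  C[2][2] = min over k of (A[2][0] + B[0][2] = 2 + 4 = 6, A[2][1] + B[1][2] = 3 + 2 = 5, A[2][2] + B[2][2] = 10 + 4 = 14) = 5 (attained at k = 1)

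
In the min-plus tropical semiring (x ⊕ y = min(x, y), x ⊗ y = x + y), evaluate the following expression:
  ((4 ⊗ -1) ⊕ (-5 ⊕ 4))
((4 ⊗ -1) ⊕ (-5 ⊕ 4)) = -5

Expand innermost to outermost. Recall ⊕ takes the minimum of its arguments and ⊗ takes their sum. Working out the expression ((4 ⊗ -1) ⊕ (-5 ⊕ 4)) gives -5.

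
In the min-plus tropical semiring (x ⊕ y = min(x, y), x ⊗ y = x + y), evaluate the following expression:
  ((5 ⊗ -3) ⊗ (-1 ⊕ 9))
((5 ⊗ -3) ⊗ (-1 ⊕ 9)) = 1

Expand innermost to outermost. Recall ⊕ takes the minimum of its arguments and ⊗ takes their sum. Working out the expression ((5 ⊗ -3) ⊗ (-1 ⊕ 9)) gives 1.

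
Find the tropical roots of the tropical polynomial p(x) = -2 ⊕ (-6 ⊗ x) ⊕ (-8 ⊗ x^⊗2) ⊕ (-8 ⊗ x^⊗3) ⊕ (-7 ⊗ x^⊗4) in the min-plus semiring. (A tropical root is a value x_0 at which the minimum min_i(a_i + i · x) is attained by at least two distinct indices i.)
Roots: {-1, 0, 2, 4}

Each tropical root is a break point of the lower envelope of the lines y = a_i + i · x (there are 5 lines, with slopes 0, 1, ..., 4). Only the lines that attain the minimum somewhere contribute to roots; other lines are dominated. Here the surviving (envelope) indices are i = 4, i = 3, i = 2, i = 1, i = 0.
Intersections between consecutive envelope lines give the roots: for adjacent envelope indices i < j the intersection is x = (a_i − a_j) / (j − i). Reading off the sorted break points: {-1, 0, 2, 4}.
Verification: at each break x_0, at least two indices attain the minimum of min_i(a_i + i · x_0).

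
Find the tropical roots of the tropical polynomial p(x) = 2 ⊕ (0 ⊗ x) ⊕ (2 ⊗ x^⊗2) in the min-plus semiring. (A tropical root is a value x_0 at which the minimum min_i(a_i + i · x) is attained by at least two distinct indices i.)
Roots: {-2, 2}

Each tropical root is a break point of the lower envelope of the lines y = a_i + i · x (there are 3 lines, with slopes 0, 1, ..., 2). Only the lines that attain the minimum somewhere contribute to roots; other lines are dominated. Here the surviving (envelope) indices are i = 2, i = 1, i = 0.
Intersections between consecutive envelope lines give the roots: for adjacent envelope indices i < j the intersection is x = (a_i − a_j) / (j − i). Reading off the sorted break points: {-2, 2}.
Verification: at each break x_0, at least two indices attain the minimum of min_i(a_i + i · x_0).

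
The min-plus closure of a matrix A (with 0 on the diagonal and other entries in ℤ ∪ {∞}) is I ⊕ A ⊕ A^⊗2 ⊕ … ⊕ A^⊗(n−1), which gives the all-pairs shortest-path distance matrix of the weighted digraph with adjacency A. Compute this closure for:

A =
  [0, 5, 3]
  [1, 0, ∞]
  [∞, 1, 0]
Closure =
  [0, 4, 3]
  [1, 0, 4]
  [2, 1, 0]

This is the Floyd-Warshall all-pairs shortest-path computation. For each intermediate vertex k = 0, 1, …, 2, update dist[i][j] ← min(dist[i][j], dist[i][k] + dist[k][j]). The final matrix gives, for each (i, j), the minimum total weight of any directed path from i to j (possibly empty when i = j).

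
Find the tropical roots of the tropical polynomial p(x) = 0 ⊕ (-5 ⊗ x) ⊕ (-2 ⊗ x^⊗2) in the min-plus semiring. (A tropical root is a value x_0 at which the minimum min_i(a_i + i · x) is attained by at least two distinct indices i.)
Roots: {-3, 5}

Each tropical root is a break point of the lower envelope of the lines y = a_i + i · x (there are 3 lines, with slopes 0, 1, ..., 2). Only the lines that attain the minimum somewhere contribute to roots; other lines are dominated. Here the surviving (envelope) indices are i = 2, i = 1, i = 0.
Intersections between consecutive envelope lines give the roots: for adjacent envelope indices i < j the intersection is x = (a_i − a_j) / (j − i). Reading off the sorted break points: {-3, 5}.
Verification: at each break x_0, at least two indices attain the minimum of min_i(a_i + i · x_0).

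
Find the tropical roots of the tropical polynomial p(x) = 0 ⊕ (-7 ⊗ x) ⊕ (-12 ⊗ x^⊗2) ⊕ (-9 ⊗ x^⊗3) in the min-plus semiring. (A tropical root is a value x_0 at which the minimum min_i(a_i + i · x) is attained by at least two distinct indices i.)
Roots: {-3, 5, 7}

Each tropical root is a break point of the lower envelope of the lines y = a_i + i · x (there are 4 lines, with slopes 0, 1, ..., 3). Only the lines that attain the minimum somewhere contribute to roots; other lines are dominated. Here the surviving (envelope) indices are i = 3, i = 2, i = 1, i = 0.
Intersections between consecutive envelope lines give the roots: for adjacent envelope indices i < j the intersection is x = (a_i − a_j) / (j − i). Reading off the sorted break points: {-3, 5, 7}.
Verification: at each break x_0, at least two indices attain the minimum of min_i(a_i + i · x_0).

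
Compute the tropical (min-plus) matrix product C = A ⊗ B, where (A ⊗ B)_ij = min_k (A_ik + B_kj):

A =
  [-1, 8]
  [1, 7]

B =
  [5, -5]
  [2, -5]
A ⊗ B =
  [4, -6]
  [6, -4]

Apply the min-plus product entry-by-entry:
  C[0][0] = min over k of (A[0][0] + B[0][0] = -1 + 5 = 4, A[0][1] + B[1][0] = 8 + 2 = 10) = 4 (attained at k = 0)
  C[0][1] = min over k of (A[0][0] + B[0][1] = -1 + -5 = -6, A[0][1] + B[1][1] = 8 + -5 = 3) = -6 (attained at k = 0)
  C[1][0] = min over k of (A[1][0] + B[0][0] = 1 + 5 = 6, A[1][1] + B[1][0] = 7 + 2 = 9) = 6 (attained at k = 0)
  C[1][1] = min over k of (A[1][0] + B[0][1] = 1 + -5 = -4, A[1][1] + B[1][1] = 7 + -5 = 2) = -4 (attained at k = 0)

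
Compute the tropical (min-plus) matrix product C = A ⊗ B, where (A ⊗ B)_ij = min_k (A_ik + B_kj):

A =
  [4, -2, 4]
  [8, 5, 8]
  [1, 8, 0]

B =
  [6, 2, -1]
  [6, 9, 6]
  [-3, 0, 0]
A ⊗ B =
  [1, 4, 3]
  [5, 8, 7]
  [-3, 0, 0]

Apply the min-plus product entry-by-entry:
  C[0][0] = min over k of (A[0][0] + B[0][0] = 4 + 6 = 10, A[0][1] + B[1][0] = -2 + 6 = 4, A[0][2] + B[2][0] = 4 + -3 = 1) = 1 (attained at k = 2)
  C[0][1] = min over k of (A[0][0] + B[0][1] = 4 + 2 = 6, A[0][1] + B[1][1] = -2 + 9 = 7, A[0][2] + B[2][1] = 4 + 0 = 4) = 4 (attained at k = 2)
  C[0][2] = min over k of (A[0][0] + B[0][2] = 4 + -1 = 3, A[0][1] + B[1][2] = -2 + 6 = 4, A[0][2] + B[2][2] = 4 + 0 = 4) = 3 (attained at k = 0)
  C[1][0] = min over k of (A[1][0] + B[0][0] = 8 + 6 = 14, A[1][1] + B[1][0] = 5 + 6 = 11, A[1][2] + B[2][0] = 8 + -3 = 5) = 5 (attained at k = 2)
  C[1][1] = min over k of (A[1][0] + B[0][1] = 8 + 2 = 10, A[1][1] + B[1][1] = 5 + 9 = 14, A[1][2] + B[2][1] = 8 + 0 = 8) = 8 (attained at k = 2)
  C[1][2] = min over k of (A[1][0] + B[0][2] = 8 + -1 = 7, A[1][1] + B[1][2] = 5 + 6 = 11, A[1][2] + B[2][2] = 8 + 0 = 8) = 7 (attained at k = 0)
  C[2][0] = min over k of (A[2][0] + B[0][0] = 1 + 6 = 7, A[2][1] + B[1][0] = 8 + 6 = 14, A[2][2] + B[2][0] = 0 + -3 = -3) = -3 (attained at k = 2)
  C[2][1] = min over k of (A[2][0] + B[0][1] = 1 + 2 = 3, A[2][1] + B[1][1] = 8 + 9 = 17, A[2][2] + B[2][1] = 0 + 0 = 0) = 0 (attained at k = 2)
  C[2][2] = min over k of (A[2][0] + B[0][2] = 1 + -1 = 0, A[2][1] + B[1][2] = 8 + 6 = 14, A[2][2] + B[2][2] = 0 + 0 = 0) = 0 (attained at k = 0)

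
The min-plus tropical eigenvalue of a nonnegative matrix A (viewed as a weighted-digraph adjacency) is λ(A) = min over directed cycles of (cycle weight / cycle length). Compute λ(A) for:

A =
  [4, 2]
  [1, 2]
λ(A) = 3/2

Enumerate directed cycles and compute their means (weight / length). Sample:
  cycle 0 → 0: weight = 4, length = 1, mean = 4/1 ≈ 4.000
  cycle 1 → 1: weight = 2, length = 1, mean = 2/1 ≈ 2.000
  cycle 0 → 1 → 0: weight = 3, length = 2, mean = 3/2 ≈ 1.500
  cycle 1 → 0 → 1: weight = 3, length = 2, mean = 3/2 ≈ 1.500
Minimum mean = 1.500, attained e.g. along the cycle 0 → 1 → 0 with weight 3 and length 2. So λ(A) = 3/2 = 3/2.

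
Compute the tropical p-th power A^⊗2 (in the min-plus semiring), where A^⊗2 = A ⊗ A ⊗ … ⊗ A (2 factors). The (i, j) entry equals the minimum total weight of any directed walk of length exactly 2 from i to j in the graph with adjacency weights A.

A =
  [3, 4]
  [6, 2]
A^⊗2 =
  [6, 6]
  [8, 4]

Each entry (A^⊗2)_ij equals the minimum over all length-2 walks i = v_0 → v_1 → … → v_2 = j of Σ_t A[v_t][v_{t+1}]. For example, for (i, j) = (0, 1) we minimise over 2 possible intermediate vertex sequences; the minimum is 6, attained along the walk 0 → 1 → 1.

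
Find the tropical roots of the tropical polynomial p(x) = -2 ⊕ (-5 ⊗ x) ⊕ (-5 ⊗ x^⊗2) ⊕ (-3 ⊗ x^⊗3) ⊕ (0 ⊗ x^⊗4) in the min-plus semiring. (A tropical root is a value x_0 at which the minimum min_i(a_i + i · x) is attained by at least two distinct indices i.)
Roots: {-3, -2, 0, 3}

Each tropical root is a break point of the lower envelope of the lines y = a_i + i · x (there are 5 lines, with slopes 0, 1, ..., 4). Only the lines that attain the minimum somewhere contribute to roots; other lines are dominated. Here the surviving (envelope) indices are i = 4, i = 3, i = 2, i = 1, i = 0.
Intersections between consecutive envelope lines give the roots: for adjacent envelope indices i < j the intersection is x = (a_i − a_j) / (j − i). Reading off the sorted break points: {-3, -2, 0, 3}.
Verification: at each break x_0, at least two indices attain the minimum of min_i(a_i + i · x_0).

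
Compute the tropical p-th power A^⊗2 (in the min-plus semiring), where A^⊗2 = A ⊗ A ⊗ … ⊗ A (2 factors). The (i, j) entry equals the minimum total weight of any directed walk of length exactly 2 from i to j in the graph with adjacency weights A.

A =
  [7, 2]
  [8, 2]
A^⊗2 =
  [10, 4]
  [10, 4]

Each entry (A^⊗2)_ij equals the minimum over all length-2 walks i = v_0 → v_1 → … → v_2 = j of Σ_t A[v_t][v_{t+1}]. For example, for (i, j) = (0, 1) we minimise over 2 possible intermediate vertex sequences; the minimum is 4, attained along the walk 0 → 1 → 1.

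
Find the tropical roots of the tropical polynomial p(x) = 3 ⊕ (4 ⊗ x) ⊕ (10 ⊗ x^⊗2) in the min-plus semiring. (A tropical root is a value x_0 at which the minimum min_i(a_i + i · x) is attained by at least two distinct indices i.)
Roots: {-6, -1}

Each tropical root is a break point of the lower envelope of the lines y = a_i + i · x (there are 3 lines, with slopes 0, 1, ..., 2). Only the lines that attain the minimum somewhere contribute to roots; other lines are dominated. Here the surviving (envelope) indices are i = 2, i = 1, i = 0.
Intersections between consecutive envelope lines give the roots: for adjacent envelope indices i < j the intersection is x = (a_i − a_j) / (j − i). Reading off the sorted break points: {-6, -1}.
Verification: at each break x_0, at least two indices attain the minimum of min_i(a_i + i · x_0).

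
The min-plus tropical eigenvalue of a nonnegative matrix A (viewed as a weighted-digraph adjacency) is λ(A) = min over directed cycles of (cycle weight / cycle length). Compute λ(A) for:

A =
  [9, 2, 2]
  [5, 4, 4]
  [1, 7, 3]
λ(A) = 3/2

Enumerate directed cycles and compute their means (weight / length). Sample:
  cycle 0 → 0: weight = 9, length = 1, mean = 9/1 ≈ 9.000
  cycle 1 → 1: weight = 4, length = 1, mean = 4/1 ≈ 4.000
  cycle 2 → 2: weight = 3, length = 1, mean = 3/1 ≈ 3.000
  cycle 0 → 1 → 0: weight = 7, length = 2, mean = 7/2 ≈ 3.500
  cycle 0 → 2 → 0: weight = 3, length = 2, mean = 3/2 ≈ 1.500
  cycle 1 → 0 → 1: weight = 7, length = 2, mean = 7/2 ≈ 3.500
Minimum mean = 1.500, attained e.g. along the cycle 0 → 2 → 0 with weight 3 and length 2. So λ(A) = 3/2 = 3/2.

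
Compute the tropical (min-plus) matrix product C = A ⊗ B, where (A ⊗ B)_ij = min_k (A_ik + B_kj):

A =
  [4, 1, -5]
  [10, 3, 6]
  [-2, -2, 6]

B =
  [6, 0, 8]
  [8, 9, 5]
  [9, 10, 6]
A ⊗ B =
  [4, 4, 1]
  [11, 10, 8]
  [4, -2, 3]

Apply the min-plus product entry-by-entry:
  C[0][0] = min over k of (A[0][0] + B[0][0] = 4 + 6 = 10, A[0][1] + B[1][0] = 1 + 8 = 9, A[0][2] + B[2][0] = -5 + 9 = 4) = 4 (attained at k = 2)
  C[0][1] = min over k of (A[0][0] + B[0][1] = 4 + 0 = 4, A[0][1] + B[1][1] = 1 + 9 = 10, A[0][2] + B[2][1] = -5 + 10 = 5) = 4 (attained at k = 0)
  C[0][2] = min over k of (A[0][0] + B[0][2] = 4 + 8 = 12, A[0][1] + B[1][2] = 1 + 5 = 6, A[0][2] + B[2][2] = -5 + 6 = 1) = 1 (attained at k = 2)
  C[1][0] = min over k of (A[1][0] + B[0][0] = 10 + 6 = 16, A[1][1] + B[1][0] = 3 + 8 = 11, A[1][2] + B[2][0] = 6 + 9 = 15) = 11 (attained at k = 1)
  C[1][1] = min over k of (A[1][0] + B[0][1] = 10 + 0 = 10, A[1][1] + B[1][1] = 3 + 9 = 12, A[1][2] + B[2][1] = 6 + 10 = 16) = 10 (attained at k = 0)
  C[1][2] = min over k of (A[1][0] + B[0][2] = 10 + 8 = 18, A[1][1] + B[1][2] = 3 + 5 = 8, A[1][2] + B[2][2] = 6 + 6 = 12) = 8 (attained at k = 1)
  C[2][0] = min over k of (A[2][0] + B[0][0] = -2 + 6 = 4, A[2][1] + B[1][0] = -2 + 8 = 6, A[2][2] + B[2][0] = 6 + 9 = 15) = 4 (attained at k = 0)
  C[2][1] = min over k of (A[2][0] + B[0][1] = -2 + 0 = -2, A[2][1] + B[1][1] = -2 + 9 = 7, A[2][2] + B[2][1] = 6 + 10 = 16) = -2 (attained at k = 0)
  C[2][2] = min over k of (A[2][0] + B[0][2] = -2 + 8 = 6, A[2][1] + B[1][2] = -2 + 5 = 3, A[2][2] + B[2][2] = 6 + 6 = 12) = 3 (attained at k = 1)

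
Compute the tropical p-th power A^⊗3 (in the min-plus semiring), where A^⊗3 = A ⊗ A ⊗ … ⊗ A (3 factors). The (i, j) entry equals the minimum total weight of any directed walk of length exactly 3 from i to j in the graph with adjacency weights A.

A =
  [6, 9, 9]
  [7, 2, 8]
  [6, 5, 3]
A^⊗3 =
  [18, 13, 15]
  [11, 6, 12]
  [12, 9, 9]

Each entry (A^⊗3)_ij equals the minimum over all length-3 walks i = v_0 → v_1 → … → v_3 = j of Σ_t A[v_t][v_{t+1}]. For example, for (i, j) = (0, 2) we minimise over 9 possible intermediate vertex sequences; the minimum is 15, attained along the walk 0 → 2 → 2 → 2.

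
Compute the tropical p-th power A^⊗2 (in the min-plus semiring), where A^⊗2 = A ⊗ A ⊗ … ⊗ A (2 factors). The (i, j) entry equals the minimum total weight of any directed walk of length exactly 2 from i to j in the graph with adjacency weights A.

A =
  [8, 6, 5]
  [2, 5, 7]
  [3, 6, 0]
A^⊗2 =
  [8, 11, 5]
  [7, 8, 7]
  [3, 6, 0]

Each entry (A^⊗2)_ij equals the minimum over all length-2 walks i = v_0 → v_1 → … → v_2 = j of Σ_t A[v_t][v_{t+1}]. For example, for (i, j) = (0, 2) we minimise over 3 possible intermediate vertex sequences; the minimum is 5, attained along the walk 0 → 2 → 2.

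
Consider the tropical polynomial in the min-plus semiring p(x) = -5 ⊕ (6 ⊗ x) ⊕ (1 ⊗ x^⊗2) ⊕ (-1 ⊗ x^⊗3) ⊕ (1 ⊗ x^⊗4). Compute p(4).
p(4) = -5

A tropical monomial a ⊗ x^⊗i evaluates to a + i · x. Evaluating each term at x = 4:
  Term 0 contributes -5 + 0 · 4 = -5
  Term 1 contributes 6 + 1 · 4 = 10
  Term 2 contributes 1 + 2 · 4 = 9
  Term 3 contributes -1 + 3 · 4 = 11
  Term 4 contributes 1 + 4 · 4 = 17
p(4) = ⊕ of these = min[-5, 10, 9, 11, 17] = -5.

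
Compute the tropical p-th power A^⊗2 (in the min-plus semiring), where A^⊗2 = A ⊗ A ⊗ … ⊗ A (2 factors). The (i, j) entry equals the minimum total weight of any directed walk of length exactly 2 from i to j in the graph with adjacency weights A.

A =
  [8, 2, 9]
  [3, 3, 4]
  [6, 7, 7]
A^⊗2 =
  [5, 5, 6]
  [6, 5, 7]
  [10, 8, 11]

Each entry (A^⊗2)_ij equals the minimum over all length-2 walks i = v_0 → v_1 → … → v_2 = j of Σ_t A[v_t][v_{t+1}]. For example, for (i, j) = (0, 2) we minimise over 3 possible intermediate vertex sequences; the minimum is 6, attained along the walk 0 → 1 → 2.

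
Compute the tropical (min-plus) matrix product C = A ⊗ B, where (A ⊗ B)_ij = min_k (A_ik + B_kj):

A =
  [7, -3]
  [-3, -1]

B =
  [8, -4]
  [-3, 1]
A ⊗ B =
  [-6, -2]
  [-4, -7]

Apply the min-plus product entry-by-entry:
  C[0][0] = min over k of (A[0][0] + B[0][0] = 7 + 8 = 15, A[0][1] + B[1][0] = -3 + -3 = -6) = -6 (attained at k = 1)
  C[0][1] = min over k of (A[0][0] + B[0][1] = 7 + -4 = 3, A[0][1] + B[1][1] = -3 + 1 = -2) = -2 (attained at k = 1)
  C[1][0] = min over k of (A[1][0] + B[0][0] = -3 + 8 = 5, A[1][1] + B[1][0] = -1 + -3 = -4) = -4 (attained at k = 1)
  C[1][1] = min over k of (A[1][0] + B[0][1] = -3 + -4 = -7, A[1][1] + B[1][1] = -1 + 1 = 0) = -7 (attained at k = 0)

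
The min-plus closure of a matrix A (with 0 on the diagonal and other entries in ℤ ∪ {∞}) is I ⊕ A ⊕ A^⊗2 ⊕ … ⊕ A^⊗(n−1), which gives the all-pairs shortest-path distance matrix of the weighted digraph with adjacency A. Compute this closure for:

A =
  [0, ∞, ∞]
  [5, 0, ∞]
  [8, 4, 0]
Closure =
  [0, ∞, ∞]
  [5, 0, ∞]
  [8, 4, 0]

This is the Floyd-Warshall all-pairs shortest-path computation. For each intermediate vertex k = 0, 1, …, 2, update dist[i][j] ← min(dist[i][j], dist[i][k] + dist[k][j]). The final matrix gives, for each (i, j), the minimum total weight of any directed path from i to j (possibly empty when i = j).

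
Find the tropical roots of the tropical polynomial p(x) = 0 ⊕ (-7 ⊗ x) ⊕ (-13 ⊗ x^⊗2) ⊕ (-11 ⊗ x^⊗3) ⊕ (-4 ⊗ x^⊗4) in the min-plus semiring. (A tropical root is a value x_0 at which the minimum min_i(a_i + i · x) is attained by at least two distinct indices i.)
Roots: {-7, -2, 6, 7}

Each tropical root is a break point of the lower envelope of the lines y = a_i + i · x (there are 5 lines, with slopes 0, 1, ..., 4). Only the lines that attain the minimum somewhere contribute to roots; other lines are dominated. Here the surviving (envelope) indices are i = 4, i = 3, i = 2, i = 1, i = 0.
Intersections between consecutive envelope lines give the roots: for adjacent envelope indices i < j the intersection is x = (a_i − a_j) / (j − i). Reading off the sorted break points: {-7, -2, 6, 7}.
Verification: at each break x_0, at least two indices attain the minimum of min_i(a_i + i · x_0).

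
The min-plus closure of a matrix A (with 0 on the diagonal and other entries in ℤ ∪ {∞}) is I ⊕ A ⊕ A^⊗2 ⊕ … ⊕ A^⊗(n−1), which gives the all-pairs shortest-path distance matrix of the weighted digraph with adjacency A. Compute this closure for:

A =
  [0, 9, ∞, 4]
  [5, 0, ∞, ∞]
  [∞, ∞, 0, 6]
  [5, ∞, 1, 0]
Closure =
  [0, 9, 5, 4]
  [5, 0, 10, 9]
  [11, 20, 0, 6]
  [5, 14, 1, 0]

This is the Floyd-Warshall all-pairs shortest-path computation. For each intermediate vertex k = 0, 1, …, 3, update dist[i][j] ← min(dist[i][j], dist[i][k] + dist[k][j]). The final matrix gives, for each (i, j), the minimum total weight of any directed path from i to j (possibly empty when i = j).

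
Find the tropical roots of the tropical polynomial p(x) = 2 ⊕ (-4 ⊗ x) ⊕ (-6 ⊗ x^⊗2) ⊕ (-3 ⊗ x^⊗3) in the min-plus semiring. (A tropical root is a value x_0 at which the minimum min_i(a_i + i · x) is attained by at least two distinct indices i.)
Roots: {-3, 2, 6}

Each tropical root is a break point of the lower envelope of the lines y = a_i + i · x (there are 4 lines, with slopes 0, 1, ..., 3). Only the lines that attain the minimum somewhere contribute to roots; other lines are dominated. Here the surviving (envelope) indices are i = 3, i = 2, i = 1, i = 0.
Intersections between consecutive envelope lines give the roots: for adjacent envelope indices i < j the intersection is x = (a_i − a_j) / (j − i). Reading off the sorted break points: {-3, 2, 6}.
Verification: at each break x_0, at least two indices attain the minimum of min_i(a_i + i · x_0).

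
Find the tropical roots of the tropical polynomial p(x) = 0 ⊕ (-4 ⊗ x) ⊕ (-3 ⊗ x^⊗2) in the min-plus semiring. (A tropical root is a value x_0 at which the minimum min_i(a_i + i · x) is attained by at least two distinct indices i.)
Roots: {-1, 4}

Each tropical root is a break point of the lower envelope of the lines y = a_i + i · x (there are 3 lines, with slopes 0, 1, ..., 2). Only the lines that attain the minimum somewhere contribute to roots; other lines are dominated. Here the surviving (envelope) indices are i = 2, i = 1, i = 0.
Intersections between consecutive envelope lines give the roots: for adjacent envelope indices i < j the intersection is x = (a_i − a_j) / (j − i). Reading off the sorted break points: {-1, 4}.
Verification: at each break x_0, at least two indices attain the minimum of min_i(a_i + i · x_0).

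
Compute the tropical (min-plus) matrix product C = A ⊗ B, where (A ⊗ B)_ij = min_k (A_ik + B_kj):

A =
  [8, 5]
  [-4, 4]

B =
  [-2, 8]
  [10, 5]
A ⊗ B =
  [6, 10]
  [-6, 4]

Apply the min-plus product entry-by-entry:
  C[0][0] = min over k of (A[0][0] + B[0][0] = 8 + -2 = 6, A[0][1] + B[1][0] = 5 + 10 = 15) = 6 (attained at k = 0)
  C[0][1] = min over k of (A[0][0] + B[0][1] = 8 + 8 = 16, A[0][1] + B[1][1] = 5 + 5 = 10) = 10 (attained at k = 1)
  C[1][0] = min over k of (A[1][0] + B[0][0] = -4 + -2 = -6, A[1][1] + B[1][0] = 4 + 10 = 14) = -6 (attained at k = 0)
  C[1][1] = min over k of (A[1][0] + B[0][1] = -4 + 8 = 4, A[1][1] + B[1][1] = 4 + 5 = 9) = 4 (attained at k = 0)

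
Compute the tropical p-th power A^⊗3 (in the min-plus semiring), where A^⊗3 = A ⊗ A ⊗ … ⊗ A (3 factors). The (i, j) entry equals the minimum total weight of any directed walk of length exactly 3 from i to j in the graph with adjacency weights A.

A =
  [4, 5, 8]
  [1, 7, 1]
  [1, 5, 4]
A^⊗3 =
  [7, 11, 10]
  [6, 7, 7]
  [7, 10, 7]

Each entry (A^⊗3)_ij equals the minimum over all length-3 walks i = v_0 → v_1 → … → v_3 = j of Σ_t A[v_t][v_{t+1}]. For example, for (i, j) = (0, 2) we minimise over 9 possible intermediate vertex sequences; the minimum is 10, attained along the walk 0 → 0 → 1 → 2.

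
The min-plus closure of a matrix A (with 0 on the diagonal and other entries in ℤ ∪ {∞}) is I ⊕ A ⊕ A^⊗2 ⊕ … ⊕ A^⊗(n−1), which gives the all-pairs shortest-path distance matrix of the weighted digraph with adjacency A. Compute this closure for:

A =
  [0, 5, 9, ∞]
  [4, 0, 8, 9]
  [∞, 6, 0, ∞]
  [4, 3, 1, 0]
Closure =
  [0, 5, 9, 14]
  [4, 0, 8, 9]
  [10, 6, 0, 15]
  [4, 3, 1, 0]

This is the Floyd-Warshall all-pairs shortest-path computation. For each intermediate vertex k = 0, 1, …, 3, update dist[i][j] ← min(dist[i][j], dist[i][k] + dist[k][j]). The final matrix gives, for each (i, j), the minimum total weight of any directed path from i to j (possibly empty when i = j).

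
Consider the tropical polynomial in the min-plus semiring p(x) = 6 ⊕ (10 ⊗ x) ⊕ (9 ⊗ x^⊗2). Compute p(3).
p(3) = 6

A tropical monomial a ⊗ x^⊗i evaluates to a + i · x. Evaluating each term at x = 3:
  Term 0 contributes 6 + 0 · 3 = 6
  Term 1 contributes 10 + 1 · 3 = 13
  Term 2 contributes 9 + 2 · 3 = 15
p(3) = ⊕ of these = min[6, 13, 15] = 6.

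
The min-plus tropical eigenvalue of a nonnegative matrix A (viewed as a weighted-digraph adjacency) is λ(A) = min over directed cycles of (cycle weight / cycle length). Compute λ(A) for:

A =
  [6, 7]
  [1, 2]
λ(A) = 2

Enumerate directed cycles and compute their means (weight / length). Sample:
  cycle 0 → 0: weight = 6, length = 1, mean = 6/1 ≈ 6.000
  cycle 1 → 1: weight = 2, length = 1, mean = 2/1 ≈ 2.000
  cycle 0 → 1 → 0: weight = 8, length = 2, mean = 8/2 ≈ 4.000
  cycle 1 → 0 → 1: weight = 8, length = 2, mean = 8/2 ≈ 4.000
Minimum mean = 2.000, attained e.g. along the cycle 1 → 1 with weight 2 and length 1. So λ(A) = 2/1 = 2.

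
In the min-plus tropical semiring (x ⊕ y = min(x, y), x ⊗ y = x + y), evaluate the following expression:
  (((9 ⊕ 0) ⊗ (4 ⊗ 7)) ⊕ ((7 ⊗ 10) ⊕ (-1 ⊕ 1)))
(((9 ⊕ 0) ⊗ (4 ⊗ 7)) ⊕ ((7 ⊗ 10) ⊕ (-1 ⊕ 1))) = -1

Expand innermost to outermost. Recall ⊕ takes the minimum of its arguments and ⊗ takes their sum. Working out the expression (((9 ⊕ 0) ⊗ (4 ⊗ 7)) ⊕ ((7 ⊗ 10) ⊕ (-1 ⊕ 1))) gives -1.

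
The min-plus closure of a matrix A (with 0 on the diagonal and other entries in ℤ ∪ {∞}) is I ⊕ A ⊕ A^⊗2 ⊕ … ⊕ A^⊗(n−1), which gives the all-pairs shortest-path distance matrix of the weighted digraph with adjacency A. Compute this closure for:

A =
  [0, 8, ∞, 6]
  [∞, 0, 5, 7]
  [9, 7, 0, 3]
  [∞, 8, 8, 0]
Closure =
  [0, 8, 13, 6]
  [14, 0, 5, 7]
  [9, 7, 0, 3]
  [17, 8, 8, 0]

This is the Floyd-Warshall all-pairs shortest-path computation. For each intermediate vertex k = 0, 1, …, 3, update dist[i][j] ← min(dist[i][j], dist[i][k] + dist[k][j]). The final matrix gives, for each (i, j), the minimum total weight of any directed path from i to j (possibly empty when i = j).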